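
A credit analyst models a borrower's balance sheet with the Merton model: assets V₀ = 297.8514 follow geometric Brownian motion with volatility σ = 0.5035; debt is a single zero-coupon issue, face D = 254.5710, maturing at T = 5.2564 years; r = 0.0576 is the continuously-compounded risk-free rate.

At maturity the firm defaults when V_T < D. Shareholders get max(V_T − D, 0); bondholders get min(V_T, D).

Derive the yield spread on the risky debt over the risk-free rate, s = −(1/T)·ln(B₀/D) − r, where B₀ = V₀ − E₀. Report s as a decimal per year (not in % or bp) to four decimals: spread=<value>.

spread=0.0706

d₁ = [ln(V₀/D) + (r + σ²/2)T] / (σ√T)
   = [ln(297.8514/254.5710) + (0.0576 + 0.5·0.5035²)·5.2564] / (0.5035·√5.2564)
   = [0.157015 + 0.969050] / 1.154366 = 0.975483
d₂ = d₁ − σ√T = 0.975483 − 1.154366 = -0.178884
N(d₁) = 0.835340,  N(d₂) = 0.429015,  e^(−rT) = 0.738770
E₀ = V₀·N(d₁) − D·e^(−rT)·N(d₂)
   = 297.8514·0.835340 − 254.5710·0.738770·0.429015 = 168.122549
B₀ = V₀ − E₀ = 297.8514 − 168.122549 = 129.728851
spread = −(1/T)·ln(B₀/D) − r = −(1/5.2564)·ln(129.728851/254.5710) − 0.0576 = 0.07064999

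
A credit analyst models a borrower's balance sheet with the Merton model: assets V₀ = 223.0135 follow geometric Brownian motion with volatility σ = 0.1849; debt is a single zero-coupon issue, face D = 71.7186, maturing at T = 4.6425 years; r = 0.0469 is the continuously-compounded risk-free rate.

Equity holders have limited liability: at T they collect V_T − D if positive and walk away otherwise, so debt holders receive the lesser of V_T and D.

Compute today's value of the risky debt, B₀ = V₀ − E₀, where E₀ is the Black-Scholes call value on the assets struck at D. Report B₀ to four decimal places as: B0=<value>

d₁ = [ln(V₀/D) + (r + σ²/2)T] / (σ√T)
   = [ln(223.0135/71.7186) + (0.0469 + 0.5·0.1849²)·4.6425] / (0.1849·√4.6425)
   = [1.134482 + 0.297092] / 0.398394 = 3.593363
d₂ = d₁ − σ√T = 3.593363 − 0.398394 = 3.194969
N(d₁) = 0.999837,  N(d₂) = 0.999301,  e^(−rT) = 0.804340
E₀ = V₀·N(d₁) − D·e^(−rT)·N(d₂)
   = 223.0135·0.999837 − 71.7186·0.804340·0.999301 = 165.331299
B₀ = V₀ − E₀ = 223.0135 − 165.331299 = 57.682201

B0=57.6822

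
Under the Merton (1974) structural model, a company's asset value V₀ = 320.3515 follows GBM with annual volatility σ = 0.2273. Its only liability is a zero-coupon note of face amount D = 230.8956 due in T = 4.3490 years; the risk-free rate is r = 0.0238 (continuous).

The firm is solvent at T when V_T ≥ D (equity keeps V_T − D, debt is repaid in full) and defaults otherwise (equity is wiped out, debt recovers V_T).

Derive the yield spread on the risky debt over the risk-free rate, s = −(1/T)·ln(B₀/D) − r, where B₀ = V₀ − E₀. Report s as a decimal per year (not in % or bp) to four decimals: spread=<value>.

spread=0.0135

d₁ = [ln(V₀/D) + (r + σ²/2)T] / (σ√T)
   = [ln(320.3515/230.8956) + (0.0238 + 0.5·0.2273²)·4.3490] / (0.2273·√4.3490)
   = [0.327453 + 0.215852] / 0.474017 = 1.146173
d₂ = d₁ − σ√T = 1.146173 − 0.474017 = 0.672155
N(d₁) = 0.874138,  N(d₂) = 0.749258,  e^(−rT) = 0.901670
E₀ = V₀·N(d₁) − D·e^(−rT)·N(d₂)
   = 320.3515·0.874138 − 230.8956·0.901670·0.749258 = 124.042220
B₀ = V₀ − E₀ = 320.3515 − 124.042220 = 196.309280
spread = −(1/T)·ln(B₀/D) − r = −(1/4.3490)·ln(196.309280/230.8956) − 0.0238 = 0.01351301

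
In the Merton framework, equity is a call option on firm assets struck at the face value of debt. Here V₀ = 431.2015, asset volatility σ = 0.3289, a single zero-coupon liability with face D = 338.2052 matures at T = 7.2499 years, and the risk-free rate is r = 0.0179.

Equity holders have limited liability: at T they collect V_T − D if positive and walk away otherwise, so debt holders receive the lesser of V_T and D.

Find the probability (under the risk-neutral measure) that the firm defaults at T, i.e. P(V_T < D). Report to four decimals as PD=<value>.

PD=0.5088

d₁ = [ln(V₀/D) + (r + σ²/2)T] / (σ√T)
   = [ln(431.2015/338.2052) + (0.0179 + 0.5·0.3289²)·7.2499] / (0.3289·√7.2499)
   = [0.242923 + 0.521903] / 0.885584 = 0.863640
d₂ = d₁ − σ√T = 0.863640 − 0.885584 = -0.021945
risk-neutral PD = N(−d₂) = N(0.021945) = 0.508754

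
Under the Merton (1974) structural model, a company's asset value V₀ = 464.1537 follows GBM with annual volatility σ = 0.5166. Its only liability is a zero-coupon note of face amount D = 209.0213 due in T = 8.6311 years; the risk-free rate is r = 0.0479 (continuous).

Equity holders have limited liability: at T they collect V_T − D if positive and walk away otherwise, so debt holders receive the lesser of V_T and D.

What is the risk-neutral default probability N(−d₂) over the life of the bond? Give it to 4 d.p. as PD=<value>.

d₁ = [ln(V₀/D) + (r + σ²/2)T] / (σ√T)
   = [ln(464.1537/209.0213) + (0.0479 + 0.5·0.5166²)·8.6311] / (0.5166·√8.6311)
   = [0.797780 + 1.565145] / 1.517705 = 1.556906
d₂ = d₁ − σ√T = 1.556906 − 1.517705 = 0.039200
risk-neutral PD = N(−d₂) = N(-0.039200) = 0.484365

PD=0.4844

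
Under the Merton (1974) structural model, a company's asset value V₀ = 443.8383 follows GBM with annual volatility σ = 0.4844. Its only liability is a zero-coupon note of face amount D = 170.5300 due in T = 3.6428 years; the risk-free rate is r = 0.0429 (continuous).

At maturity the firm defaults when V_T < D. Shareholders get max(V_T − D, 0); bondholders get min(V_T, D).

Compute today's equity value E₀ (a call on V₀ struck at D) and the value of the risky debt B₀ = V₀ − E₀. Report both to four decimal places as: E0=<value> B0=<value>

E0=310.1708 B0=133.6675

d₁ = [ln(V₀/D) + (r + σ²/2)T] / (σ√T)
   = [ln(443.8383/170.5300) + (0.0429 + 0.5·0.4844²)·3.6428] / (0.4844·√3.6428)
   = [0.956549 + 0.583656] / 0.924532 = 1.665930
d₂ = d₁ − σ√T = 1.665930 − 0.924532 = 0.741398
N(d₁) = 0.952136,  N(d₂) = 0.770774,  e^(−rT) = 0.855323
E₀ = V₀·N(d₁) − D·e^(−rT)·N(d₂)
   = 443.8383·0.952136 − 170.5300·0.855323·0.770774 = 310.170833
B₀ = V₀ − E₀ = 443.8383 − 310.170833 = 133.667467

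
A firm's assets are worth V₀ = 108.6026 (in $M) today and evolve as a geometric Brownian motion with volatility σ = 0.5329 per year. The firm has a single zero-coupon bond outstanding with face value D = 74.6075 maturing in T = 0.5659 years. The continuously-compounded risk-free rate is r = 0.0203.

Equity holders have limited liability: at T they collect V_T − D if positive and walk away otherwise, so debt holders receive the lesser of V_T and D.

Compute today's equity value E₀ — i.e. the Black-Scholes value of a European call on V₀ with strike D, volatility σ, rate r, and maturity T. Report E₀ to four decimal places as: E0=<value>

E0=37.9998

d₁ = [ln(V₀/D) + (r + σ²/2)T] / (σ√T)
   = [ln(108.6026/74.6075) + (0.0203 + 0.5·0.5329²)·0.5659] / (0.5329·√0.5659)
   = [0.375454 + 0.091841] / 0.400881 = 1.165670
d₂ = d₁ − σ√T = 1.165670 − 0.400881 = 0.764789
N(d₁) = 0.878126,  N(d₂) = 0.777801,  e^(−rT) = 0.988578
E₀ = V₀·N(d₁) − D·e^(−rT)·N(d₂)
   = 108.6026·0.878126 − 74.6075·0.988578·0.777801 = 37.999775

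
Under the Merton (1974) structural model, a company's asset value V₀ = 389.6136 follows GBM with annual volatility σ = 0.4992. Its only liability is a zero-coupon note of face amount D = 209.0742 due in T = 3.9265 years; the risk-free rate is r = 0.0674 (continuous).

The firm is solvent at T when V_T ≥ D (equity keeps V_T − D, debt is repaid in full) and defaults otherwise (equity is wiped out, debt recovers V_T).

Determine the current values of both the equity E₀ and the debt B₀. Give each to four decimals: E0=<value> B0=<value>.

E0=252.3453 B0=137.2683

d₁ = [ln(V₀/D) + (r + σ²/2)T] / (σ√T)
   = [ln(389.6136/209.0742) + (0.0674 + 0.5·0.4992²)·3.9265] / (0.4992·√3.9265)
   = [0.622466 + 0.753889] / 0.989185 = 1.391404
d₂ = d₁ − σ√T = 1.391404 − 0.989185 = 0.402219
N(d₁) = 0.917949,  N(d₂) = 0.656239,  e^(−rT) = 0.767478
E₀ = V₀·N(d₁) − D·e^(−rT)·N(d₂)
   = 389.6136·0.917949 − 209.0742·0.767478·0.656239 = 252.345335
B₀ = V₀ − E₀ = 389.6136 − 252.345335 = 137.268265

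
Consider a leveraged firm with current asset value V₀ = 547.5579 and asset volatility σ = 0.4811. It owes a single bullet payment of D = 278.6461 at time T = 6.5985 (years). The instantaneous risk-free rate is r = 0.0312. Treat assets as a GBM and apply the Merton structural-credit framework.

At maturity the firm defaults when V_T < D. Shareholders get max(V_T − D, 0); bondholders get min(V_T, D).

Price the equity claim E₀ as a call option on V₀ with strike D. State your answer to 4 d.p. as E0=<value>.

d₁ = [ln(V₀/D) + (r + σ²/2)T] / (σ√T)
   = [ln(547.5579/278.6461) + (0.0312 + 0.5·0.4811²)·6.5985] / (0.4811·√6.5985)
   = [0.675526 + 0.969508] / 1.235828 = 1.331119
d₂ = d₁ − σ√T = 1.331119 − 1.235828 = 0.095291
N(d₁) = 0.908425,  N(d₂) = 0.537958,  e^(−rT) = 0.813936
E₀ = V₀·N(d₁) − D·e^(−rT)·N(d₂)
   = 547.5579·0.908425 − 278.6461·0.813936·0.537958 = 375.406307

E0=375.4063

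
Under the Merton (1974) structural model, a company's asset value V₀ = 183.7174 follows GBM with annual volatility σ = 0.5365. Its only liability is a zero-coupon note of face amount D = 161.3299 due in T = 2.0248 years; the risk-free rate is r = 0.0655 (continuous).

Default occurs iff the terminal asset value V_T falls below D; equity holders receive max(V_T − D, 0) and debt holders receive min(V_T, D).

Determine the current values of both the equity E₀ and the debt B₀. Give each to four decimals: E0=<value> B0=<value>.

E0=72.2050 B0=111.5124

d₁ = [ln(V₀/D) + (r + σ²/2)T] / (σ√T)
   = [ln(183.7174/161.3299) + (0.0655 + 0.5·0.5365²)·2.0248] / (0.5365·√2.0248)
   = [0.129947 + 0.424026] / 0.763415 = 0.725651
d₂ = d₁ − σ√T = 0.725651 − 0.763415 = -0.037764
N(d₁) = 0.765974,  N(d₂) = 0.484938,  e^(−rT) = 0.875794
E₀ = V₀·N(d₁) − D·e^(−rT)·N(d₂)
   = 183.7174·0.765974 − 161.3299·0.875794·0.484938 = 72.204963
B₀ = V₀ − E₀ = 183.7174 − 72.204963 = 111.512437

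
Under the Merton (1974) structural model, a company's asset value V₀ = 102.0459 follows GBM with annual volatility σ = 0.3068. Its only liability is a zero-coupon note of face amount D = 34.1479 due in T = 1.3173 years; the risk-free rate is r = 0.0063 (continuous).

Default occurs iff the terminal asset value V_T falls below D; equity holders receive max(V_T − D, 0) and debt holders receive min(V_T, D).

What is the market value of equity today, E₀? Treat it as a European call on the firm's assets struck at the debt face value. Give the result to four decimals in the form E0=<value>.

E0=68.1851

d₁ = [ln(V₀/D) + (r + σ²/2)T] / (σ√T)
   = [ln(102.0459/34.1479) + (0.0063 + 0.5·0.3068²)·1.3173] / (0.3068·√1.3173)
   = [1.094722 + 0.070295] / 0.352126 = 3.308526
d₂ = d₁ − σ√T = 3.308526 − 0.352126 = 2.956400
N(d₁) = 0.999531,  N(d₂) = 0.998444,  e^(−rT) = 0.991735
E₀ = V₀·N(d₁) − D·e^(−rT)·N(d₂)
   = 102.0459·0.999531 − 34.1479·0.991735·0.998444 = 68.185071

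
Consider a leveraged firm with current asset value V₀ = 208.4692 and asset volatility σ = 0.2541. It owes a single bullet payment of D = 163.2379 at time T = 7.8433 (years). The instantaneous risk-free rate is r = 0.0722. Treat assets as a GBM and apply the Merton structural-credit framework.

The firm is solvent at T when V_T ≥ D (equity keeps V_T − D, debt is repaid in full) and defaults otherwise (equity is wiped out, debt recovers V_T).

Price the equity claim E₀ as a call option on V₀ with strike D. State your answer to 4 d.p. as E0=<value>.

E0=121.8274

d₁ = [ln(V₀/D) + (r + σ²/2)T] / (σ√T)
   = [ln(208.4692/163.2379) + (0.0722 + 0.5·0.2541²)·7.8433] / (0.2541·√7.8433)
   = [0.244583 + 0.819495] / 0.711630 = 1.495268
d₂ = d₁ − σ√T = 1.495268 − 0.711630 = 0.783639
N(d₁) = 0.932578,  N(d₂) = 0.783374,  e^(−rT) = 0.567630
E₀ = V₀·N(d₁) − D·e^(−rT)·N(d₂)
   = 208.4692·0.932578 − 163.2379·0.567630·0.783374 = 121.827371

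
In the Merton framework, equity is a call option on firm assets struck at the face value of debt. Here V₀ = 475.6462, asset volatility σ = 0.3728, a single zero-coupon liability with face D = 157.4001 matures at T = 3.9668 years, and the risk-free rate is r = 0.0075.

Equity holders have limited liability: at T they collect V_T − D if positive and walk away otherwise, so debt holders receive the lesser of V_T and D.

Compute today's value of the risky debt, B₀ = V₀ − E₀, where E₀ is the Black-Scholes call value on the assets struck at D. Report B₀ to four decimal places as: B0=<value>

d₁ = [ln(V₀/D) + (r + σ²/2)T] / (σ√T)
   = [ln(475.6462/157.4001) + (0.0075 + 0.5·0.3728²)·3.9668] / (0.3728·√3.9668)
   = [1.105883 + 0.305404] / 0.742499 = 1.900725
d₂ = d₁ − σ√T = 1.900725 − 0.742499 = 1.158226
N(d₁) = 0.971331,  N(d₂) = 0.876614,  e^(−rT) = 0.970687
E₀ = V₀·N(d₁) − D·e^(−rT)·N(d₂)
   = 475.6462·0.971331 − 157.4001·0.970687·0.876614 = 328.075308
B₀ = V₀ − E₀ = 475.6462 − 328.075308 = 147.570892

B0=147.5709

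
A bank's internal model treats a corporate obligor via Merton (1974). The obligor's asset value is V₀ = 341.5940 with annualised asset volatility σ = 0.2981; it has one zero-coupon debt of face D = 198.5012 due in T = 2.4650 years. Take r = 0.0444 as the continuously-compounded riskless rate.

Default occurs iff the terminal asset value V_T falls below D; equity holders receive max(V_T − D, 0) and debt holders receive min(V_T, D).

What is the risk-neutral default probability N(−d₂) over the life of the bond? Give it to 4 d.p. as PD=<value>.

PD=0.1231

d₁ = [ln(V₀/D) + (r + σ²/2)T] / (σ√T)
   = [ln(341.5940/198.5012) + (0.0444 + 0.5·0.2981²)·2.4650] / (0.2981·√2.4650)
   = [0.542828 + 0.218970] / 0.468026 = 1.627682
d₂ = d₁ − σ√T = 1.627682 − 0.468026 = 1.159655
risk-neutral PD = N(−d₂) = N(-1.159655) = 0.123095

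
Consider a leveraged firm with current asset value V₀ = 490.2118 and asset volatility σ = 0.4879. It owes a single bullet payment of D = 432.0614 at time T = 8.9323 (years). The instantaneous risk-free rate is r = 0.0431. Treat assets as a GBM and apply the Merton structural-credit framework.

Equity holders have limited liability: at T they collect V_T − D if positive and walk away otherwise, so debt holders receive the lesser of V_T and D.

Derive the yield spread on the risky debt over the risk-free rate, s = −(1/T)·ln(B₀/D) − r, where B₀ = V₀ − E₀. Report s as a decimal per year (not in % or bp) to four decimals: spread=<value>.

d₁ = [ln(V₀/D) + (r + σ²/2)T] / (σ√T)
   = [ln(490.2118/432.0614) + (0.0431 + 0.5·0.4879²)·8.9323] / (0.4879·√8.9323)
   = [0.126270 + 1.448133] / 1.458184 = 1.079701
d₂ = d₁ − σ√T = 1.079701 − 1.458184 = -0.378484
N(d₁) = 0.859862,  N(d₂) = 0.352536,  e^(−rT) = 0.680463
E₀ = V₀·N(d₁) − D·e^(−rT)·N(d₂)
   = 490.2118·0.859862 − 432.0614·0.680463·0.352536 = 317.868550
B₀ = V₀ − E₀ = 490.2118 − 317.868550 = 172.343250
spread = −(1/T)·ln(B₀/D) − r = −(1/8.9323)·ln(172.343250/432.0614) − 0.0431 = 0.05979394

spread=0.0598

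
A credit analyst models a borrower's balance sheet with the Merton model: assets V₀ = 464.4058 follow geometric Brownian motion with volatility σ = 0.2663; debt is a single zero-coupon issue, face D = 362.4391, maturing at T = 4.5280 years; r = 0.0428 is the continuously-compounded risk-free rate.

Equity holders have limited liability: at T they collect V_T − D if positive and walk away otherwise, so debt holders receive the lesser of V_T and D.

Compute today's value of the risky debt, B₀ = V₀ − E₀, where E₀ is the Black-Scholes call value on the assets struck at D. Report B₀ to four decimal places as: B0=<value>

d₁ = [ln(V₀/D) + (r + σ²/2)T] / (σ√T)
   = [ln(464.4058/362.4391) + (0.0428 + 0.5·0.2663²)·4.5280] / (0.2663·√4.5280)
   = [0.247902 + 0.354352] / 0.566662 = 1.062809
d₂ = d₁ − σ√T = 1.062809 − 0.566662 = 0.496147
N(d₁) = 0.856066,  N(d₂) = 0.690104,  e^(−rT) = 0.823824
E₀ = V₀·N(d₁) − D·e^(−rT)·N(d₂)
   = 464.4058·0.856066 − 362.4391·0.823824·0.690104 = 191.506321
B₀ = V₀ − E₀ = 464.4058 − 191.506321 = 272.899479

B0=272.8995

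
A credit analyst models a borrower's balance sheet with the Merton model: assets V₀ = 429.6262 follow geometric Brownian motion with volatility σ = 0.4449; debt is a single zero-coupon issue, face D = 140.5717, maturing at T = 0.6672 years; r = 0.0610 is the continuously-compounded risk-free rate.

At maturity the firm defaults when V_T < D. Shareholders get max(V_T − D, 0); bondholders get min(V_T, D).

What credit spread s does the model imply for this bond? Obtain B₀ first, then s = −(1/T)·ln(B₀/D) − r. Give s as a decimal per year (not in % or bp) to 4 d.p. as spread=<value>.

d₁ = [ln(V₀/D) + (r + σ²/2)T] / (σ√T)
   = [ln(429.6262/140.5717) + (0.0610 + 0.5·0.4449²)·0.6672] / (0.4449·√0.6672)
   = [1.117198 + 0.106731] / 0.363405 = 3.367950
d₂ = d₁ − σ√T = 3.367950 − 0.363405 = 3.004545
N(d₁) = 0.999621,  N(d₂) = 0.998670,  e^(−rT) = 0.960118
E₀ = V₀·N(d₁) − D·e^(−rT)·N(d₂)
   = 429.6262·0.999621 − 140.5717·0.960118·0.998670 = 294.677609
B₀ = V₀ − E₀ = 429.6262 − 294.677609 = 134.948591
spread = −(1/T)·ln(B₀/D) − r = −(1/0.6672)·ln(134.948591/140.5717) − 0.0610 = 0.00018672

spread=0.0002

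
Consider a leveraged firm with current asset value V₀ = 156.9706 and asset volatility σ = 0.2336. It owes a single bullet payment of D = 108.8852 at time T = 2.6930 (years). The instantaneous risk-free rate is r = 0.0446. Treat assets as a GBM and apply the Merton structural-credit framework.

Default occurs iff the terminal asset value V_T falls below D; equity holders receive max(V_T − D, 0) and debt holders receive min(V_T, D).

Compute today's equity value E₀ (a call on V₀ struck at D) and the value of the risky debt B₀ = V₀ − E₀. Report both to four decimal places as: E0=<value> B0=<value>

E0=62.6815 B0=94.2891

d₁ = [ln(V₀/D) + (r + σ²/2)T] / (σ√T)
   = [ln(156.9706/108.8852) + (0.0446 + 0.5·0.2336²)·2.6930] / (0.2336·√2.6930)
   = [0.365764 + 0.193585] / 0.383346 = 1.459124
d₂ = d₁ − σ√T = 1.459124 − 0.383346 = 1.075778
N(d₁) = 0.927734,  N(d₂) = 0.858987,  e^(−rT) = 0.886825
E₀ = V₀·N(d₁) − D·e^(−rT)·N(d₂)
   = 156.9706·0.927734 − 108.8852·0.886825·0.858987 = 62.681483
B₀ = V₀ − E₀ = 156.9706 − 62.681483 = 94.289117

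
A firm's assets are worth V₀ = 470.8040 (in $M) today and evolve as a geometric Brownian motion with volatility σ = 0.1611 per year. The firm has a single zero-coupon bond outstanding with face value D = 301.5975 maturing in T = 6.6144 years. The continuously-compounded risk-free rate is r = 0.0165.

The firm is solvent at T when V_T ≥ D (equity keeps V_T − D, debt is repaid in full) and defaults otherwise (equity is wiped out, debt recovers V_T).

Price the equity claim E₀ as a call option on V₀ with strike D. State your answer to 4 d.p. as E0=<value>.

E0=206.4984

d₁ = [ln(V₀/D) + (r + σ²/2)T] / (σ√T)
   = [ln(470.8040/301.5975) + (0.0165 + 0.5·0.1611²)·6.6144] / (0.1611·√6.6144)
   = [0.445349 + 0.194970] / 0.414325 = 1.545451
d₂ = d₁ − σ√T = 1.545451 − 0.414325 = 1.131127
N(d₁) = 0.938881,  N(d₂) = 0.870999,  e^(−rT) = 0.896607
E₀ = V₀·N(d₁) − D·e^(−rT)·N(d₂)
   = 470.8040·0.938881 − 301.5975·0.896607·0.870999 = 206.498397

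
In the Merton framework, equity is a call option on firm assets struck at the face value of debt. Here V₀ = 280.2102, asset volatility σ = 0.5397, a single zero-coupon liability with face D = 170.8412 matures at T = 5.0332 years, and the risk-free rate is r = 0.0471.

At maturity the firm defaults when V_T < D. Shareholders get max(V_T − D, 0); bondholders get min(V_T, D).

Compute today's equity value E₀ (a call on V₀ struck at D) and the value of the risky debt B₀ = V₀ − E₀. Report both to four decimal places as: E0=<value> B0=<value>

E0=181.1589 B0=99.0513

d₁ = [ln(V₀/D) + (r + σ²/2)T] / (σ√T)
   = [ln(280.2102/170.8412) + (0.0471 + 0.5·0.5397²)·5.0332] / (0.5397·√5.0332)
   = [0.494806 + 0.970089] / 1.210806 = 1.209851
d₂ = d₁ − σ√T = 1.209851 − 1.210806 = -0.000955
N(d₁) = 0.886832,  N(d₂) = 0.499619,  e^(−rT) = 0.788941
E₀ = V₀·N(d₁) − D·e^(−rT)·N(d₂)
   = 280.2102·0.886832 − 170.8412·0.788941·0.499619 = 181.158890
B₀ = V₀ − E₀ = 280.2102 − 181.158890 = 99.051310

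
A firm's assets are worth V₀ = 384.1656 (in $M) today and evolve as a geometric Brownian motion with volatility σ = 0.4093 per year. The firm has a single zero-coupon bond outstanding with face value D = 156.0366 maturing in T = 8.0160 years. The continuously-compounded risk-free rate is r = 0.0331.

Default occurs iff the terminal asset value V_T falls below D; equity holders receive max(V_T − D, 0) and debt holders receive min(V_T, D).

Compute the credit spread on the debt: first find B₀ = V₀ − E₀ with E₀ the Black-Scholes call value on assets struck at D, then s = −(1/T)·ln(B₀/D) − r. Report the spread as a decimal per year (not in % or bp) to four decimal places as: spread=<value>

spread=0.0208

d₁ = [ln(V₀/D) + (r + σ²/2)T] / (σ√T)
   = [ln(384.1656/156.0366) + (0.0331 + 0.5·0.4093²)·8.0160] / (0.4093·√8.0160)
   = [0.900983 + 0.936776] / 1.158832 = 1.585871
d₂ = d₁ − σ√T = 1.585871 − 1.158832 = 0.427039
N(d₁) = 0.943616,  N(d₂) = 0.665325,  e^(−rT) = 0.766953
E₀ = V₀·N(d₁) − D·e^(−rT)·N(d₂)
   = 384.1656·0.943616 − 156.0366·0.766953·0.665325 = 282.883488
B₀ = V₀ − E₀ = 384.1656 − 282.883488 = 101.282112
spread = −(1/T)·ln(B₀/D) − r = −(1/8.0160)·ln(101.282112/156.0366) − 0.0331 = 0.02081477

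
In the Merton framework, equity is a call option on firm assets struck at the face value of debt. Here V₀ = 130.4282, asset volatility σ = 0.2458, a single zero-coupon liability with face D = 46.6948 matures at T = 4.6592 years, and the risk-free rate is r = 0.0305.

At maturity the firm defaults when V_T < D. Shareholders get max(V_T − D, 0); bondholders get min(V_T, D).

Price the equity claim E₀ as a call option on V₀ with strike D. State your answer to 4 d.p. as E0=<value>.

E0=90.1003

d₁ = [ln(V₀/D) + (r + σ²/2)T] / (σ√T)
   = [ln(130.4282/46.6948) + (0.0305 + 0.5·0.2458²)·4.6592] / (0.2458·√4.6592)
   = [1.027190 + 0.282855] / 0.530564 = 2.469156
d₂ = d₁ − σ√T = 2.469156 − 0.530564 = 1.938592
N(d₁) = 0.993228,  N(d₂) = 0.973724,  e^(−rT) = 0.867530
E₀ = V₀·N(d₁) − D·e^(−rT)·N(d₂)
   = 130.4282·0.993228 − 46.6948·0.867530·0.973724 = 90.100266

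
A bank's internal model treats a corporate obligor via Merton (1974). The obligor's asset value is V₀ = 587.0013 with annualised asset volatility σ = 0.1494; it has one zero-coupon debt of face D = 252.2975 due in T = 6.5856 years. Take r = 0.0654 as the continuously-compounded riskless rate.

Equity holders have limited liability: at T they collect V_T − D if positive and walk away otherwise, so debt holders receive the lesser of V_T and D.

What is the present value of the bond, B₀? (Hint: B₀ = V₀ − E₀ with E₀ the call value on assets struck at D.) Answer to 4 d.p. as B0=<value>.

B0=163.9938

d₁ = [ln(V₀/D) + (r + σ²/2)T] / (σ√T)
   = [ln(587.0013/252.2975) + (0.0654 + 0.5·0.1494²)·6.5856] / (0.1494·√6.5856)
   = [0.844418 + 0.504195] / 0.383397 = 3.517540
d₂ = d₁ − σ√T = 3.517540 − 0.383397 = 3.134143
N(d₁) = 0.999782,  N(d₂) = 0.999138,  e^(−rT) = 0.650055
E₀ = V₀·N(d₁) − D·e^(−rT)·N(d₂)
   = 587.0013·0.999782 − 252.2975·0.650055·0.999138 = 423.007538
B₀ = V₀ − E₀ = 587.0013 − 423.007538 = 163.993762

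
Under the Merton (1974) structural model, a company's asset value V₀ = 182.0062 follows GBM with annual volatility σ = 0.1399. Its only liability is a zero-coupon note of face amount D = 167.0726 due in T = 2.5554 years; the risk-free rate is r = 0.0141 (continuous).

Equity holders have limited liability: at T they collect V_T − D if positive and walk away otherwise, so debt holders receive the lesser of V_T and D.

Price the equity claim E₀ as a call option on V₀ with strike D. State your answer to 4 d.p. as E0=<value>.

E0=27.8929

d₁ = [ln(V₀/D) + (r + σ²/2)T] / (σ√T)
   = [ln(182.0062/167.0726) + (0.0141 + 0.5·0.1399²)·2.5554] / (0.1399·√2.5554)
   = [0.085612 + 0.061038] / 0.223639 = 0.655748
d₂ = d₁ − σ√T = 0.655748 − 0.223639 = 0.432109
N(d₁) = 0.744007,  N(d₂) = 0.667169,  e^(−rT) = 0.964610
E₀ = V₀·N(d₁) − D·e^(−rT)·N(d₂)
   = 182.0062·0.744007 − 167.0726·0.964610·0.667169 = 27.892947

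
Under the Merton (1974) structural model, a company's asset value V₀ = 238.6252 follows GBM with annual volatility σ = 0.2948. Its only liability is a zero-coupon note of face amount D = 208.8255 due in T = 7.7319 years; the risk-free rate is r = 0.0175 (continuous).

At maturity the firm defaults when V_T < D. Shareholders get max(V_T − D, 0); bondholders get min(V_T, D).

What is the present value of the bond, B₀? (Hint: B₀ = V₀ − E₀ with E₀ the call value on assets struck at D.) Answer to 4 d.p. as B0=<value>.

B0=140.2036

d₁ = [ln(V₀/D) + (r + σ²/2)T] / (σ√T)
   = [ln(238.6252/208.8255) + (0.0175 + 0.5·0.2948²)·7.7319] / (0.2948·√7.7319)
   = [0.133395 + 0.471287] / 0.819730 = 0.737660
d₂ = d₁ − σ√T = 0.737660 − 0.819730 = -0.082070
N(d₁) = 0.769639,  N(d₂) = 0.467296,  e^(−rT) = 0.873447
E₀ = V₀·N(d₁) − D·e^(−rT)·N(d₂)
   = 238.6252·0.769639 − 208.8255·0.873447·0.467296 = 98.421601
B₀ = V₀ − E₀ = 238.6252 − 98.421601 = 140.203599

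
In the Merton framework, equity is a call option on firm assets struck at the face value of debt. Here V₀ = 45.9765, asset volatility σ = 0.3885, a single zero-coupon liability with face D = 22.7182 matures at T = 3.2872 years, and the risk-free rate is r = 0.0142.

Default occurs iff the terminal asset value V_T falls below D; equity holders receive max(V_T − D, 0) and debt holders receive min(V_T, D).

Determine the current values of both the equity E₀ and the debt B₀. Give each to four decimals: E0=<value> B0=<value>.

E0=25.8583 B0=20.1182

d₁ = [ln(V₀/D) + (r + σ²/2)T] / (σ√T)
   = [ln(45.9765/22.7182) + (0.0142 + 0.5·0.3885²)·3.2872] / (0.3885·√3.2872)
   = [0.704964 + 0.294750] / 0.704375 = 1.419293
d₂ = d₁ − σ√T = 1.419293 − 0.704375 = 0.714917
N(d₁) = 0.922093,  N(d₂) = 0.762670,  e^(−rT) = 0.954394
E₀ = V₀·N(d₁) − D·e^(−rT)·N(d₂)
   = 45.9765·0.922093 − 22.7182·0.954394·0.762670 = 25.858311
B₀ = V₀ − E₀ = 45.9765 − 25.858311 = 20.118189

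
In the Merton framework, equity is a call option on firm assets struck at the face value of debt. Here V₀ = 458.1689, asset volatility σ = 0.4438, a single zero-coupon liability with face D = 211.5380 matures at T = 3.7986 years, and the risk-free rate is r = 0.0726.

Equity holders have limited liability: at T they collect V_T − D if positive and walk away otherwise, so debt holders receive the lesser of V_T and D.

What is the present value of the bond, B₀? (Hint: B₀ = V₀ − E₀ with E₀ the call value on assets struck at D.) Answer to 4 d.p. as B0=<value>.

B0=148.5047

d₁ = [ln(V₀/D) + (r + σ²/2)T] / (σ√T)
   = [ln(458.1689/211.5380) + (0.0726 + 0.5·0.4438²)·3.7986] / (0.4438·√3.7986)
   = [0.772833 + 0.649862] / 0.864966 = 1.644798
d₂ = d₁ − σ√T = 1.644798 − 0.864966 = 0.779832
N(d₁) = 0.949994,  N(d₂) = 0.782255,  e^(−rT) = 0.758981
E₀ = V₀·N(d₁) − D·e^(−rT)·N(d₂)
   = 458.1689·0.949994 − 211.5380·0.758981·0.782255 = 309.664150
B₀ = V₀ − E₀ = 458.1689 − 309.664150 = 148.504750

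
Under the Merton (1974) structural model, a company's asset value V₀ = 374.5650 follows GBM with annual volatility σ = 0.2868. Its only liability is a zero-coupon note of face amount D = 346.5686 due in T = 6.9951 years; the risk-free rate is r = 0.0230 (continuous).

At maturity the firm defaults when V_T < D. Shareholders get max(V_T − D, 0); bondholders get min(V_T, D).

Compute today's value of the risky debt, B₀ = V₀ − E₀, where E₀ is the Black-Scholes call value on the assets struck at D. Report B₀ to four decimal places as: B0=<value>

B0=231.2750

d₁ = [ln(V₀/D) + (r + σ²/2)T] / (σ√T)
   = [ln(374.5650/346.5686) + (0.0230 + 0.5·0.2868²)·6.9951] / (0.2868·√6.9951)
   = [0.077685 + 0.448576] / 0.758536 = 0.693784
d₂ = d₁ − σ√T = 0.693784 − 0.758536 = -0.064752
N(d₁) = 0.756091,  N(d₂) = 0.474186,  e^(−rT) = 0.851388
E₀ = V₀·N(d₁) − D·e^(−rT)·N(d₂)
   = 374.5650·0.756091 − 346.5686·0.851388·0.474186 = 143.289962
B₀ = V₀ − E₀ = 374.5650 − 143.289962 = 231.275038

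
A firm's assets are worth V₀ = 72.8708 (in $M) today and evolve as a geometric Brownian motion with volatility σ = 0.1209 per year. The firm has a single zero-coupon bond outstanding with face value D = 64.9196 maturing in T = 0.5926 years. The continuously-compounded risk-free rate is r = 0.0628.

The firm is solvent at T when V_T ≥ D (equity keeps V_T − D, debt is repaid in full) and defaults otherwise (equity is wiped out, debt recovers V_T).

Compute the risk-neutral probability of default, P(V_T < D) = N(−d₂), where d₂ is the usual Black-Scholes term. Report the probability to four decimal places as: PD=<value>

d₁ = [ln(V₀/D) + (r + σ²/2)T] / (σ√T)
   = [ln(72.8708/64.9196) + (0.0628 + 0.5·0.1209²)·0.5926] / (0.1209·√0.5926)
   = [0.115538 + 0.041546] / 0.093069 = 1.687822
d₂ = d₁ − σ√T = 1.687822 − 0.093069 = 1.594753
risk-neutral PD = N(−d₂) = N(-1.594753) = 0.055384

PD=0.0554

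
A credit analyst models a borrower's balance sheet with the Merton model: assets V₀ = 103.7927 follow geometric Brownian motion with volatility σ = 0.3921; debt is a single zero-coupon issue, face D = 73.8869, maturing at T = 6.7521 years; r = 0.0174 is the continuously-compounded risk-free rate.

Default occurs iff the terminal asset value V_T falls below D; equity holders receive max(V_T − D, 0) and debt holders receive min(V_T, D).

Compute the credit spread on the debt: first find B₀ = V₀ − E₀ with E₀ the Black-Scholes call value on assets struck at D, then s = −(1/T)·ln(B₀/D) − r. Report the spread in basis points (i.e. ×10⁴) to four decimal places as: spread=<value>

d₁ = [ln(V₀/D) + (r + σ²/2)T] / (σ√T)
   = [ln(103.7927/73.8869) + (0.0174 + 0.5·0.3921²)·6.7521] / (0.3921·√6.7521)
   = [0.339860 + 0.636529] / 1.018864 = 0.958311
d₂ = d₁ − σ√T = 0.958311 − 1.018864 = -0.060553
N(d₁) = 0.831047,  N(d₂) = 0.475858,  e^(−rT) = 0.889152
E₀ = V₀·N(d₁) − D·e^(−rT)·N(d₂)
   = 103.7927·0.831047 − 73.8869·0.889152·0.475858 = 54.994334
B₀ = V₀ − E₀ = 103.7927 − 54.994334 = 48.798366
spread = −(1/T)·ln(B₀/D) − r = −(1/6.7521)·ln(48.798366/73.8869) − 0.0174 = 0.04403847
in basis points: 0.04403847 × 10⁴ = 440.3847 bp

spread=440.3847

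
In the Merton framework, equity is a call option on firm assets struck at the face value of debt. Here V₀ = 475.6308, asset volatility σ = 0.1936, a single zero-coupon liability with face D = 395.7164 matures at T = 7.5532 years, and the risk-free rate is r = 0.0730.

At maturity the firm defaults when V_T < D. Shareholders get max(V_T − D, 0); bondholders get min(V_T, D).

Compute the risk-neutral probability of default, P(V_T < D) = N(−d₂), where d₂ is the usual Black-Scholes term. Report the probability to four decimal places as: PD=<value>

PD=0.1322

d₁ = [ln(V₀/D) + (r + σ²/2)T] / (σ√T)
   = [ln(475.6308/395.7164) + (0.0730 + 0.5·0.1936²)·7.5532] / (0.1936·√7.5532)
   = [0.183944 + 0.692934] / 0.532073 = 1.648043
d₂ = d₁ − σ√T = 1.648043 − 0.532073 = 1.115970
risk-neutral PD = N(−d₂) = N(-1.115970) = 0.132217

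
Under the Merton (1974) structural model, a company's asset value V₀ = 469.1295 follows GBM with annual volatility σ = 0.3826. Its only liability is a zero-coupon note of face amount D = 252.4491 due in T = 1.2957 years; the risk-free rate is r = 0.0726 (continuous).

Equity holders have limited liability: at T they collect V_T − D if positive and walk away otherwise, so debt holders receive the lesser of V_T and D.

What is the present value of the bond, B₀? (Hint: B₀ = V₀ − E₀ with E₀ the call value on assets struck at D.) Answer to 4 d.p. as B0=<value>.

B0=226.8067

d₁ = [ln(V₀/D) + (r + σ²/2)T] / (σ√T)
   = [ln(469.1295/252.4491) + (0.0726 + 0.5·0.3826²)·1.2957] / (0.3826·√1.2957)
   = [0.619669 + 0.188902] / 0.435509 = 1.856611
d₂ = d₁ − σ√T = 1.856611 − 0.435509 = 1.421102
N(d₁) = 0.968317,  N(d₂) = 0.922356,  e^(−rT) = 0.910221
E₀ = V₀·N(d₁) − D·e^(−rT)·N(d₂)
   = 469.1295·0.968317 − 252.4491·0.910221·0.922356 = 242.322755
B₀ = V₀ − E₀ = 469.1295 − 242.322755 = 226.806745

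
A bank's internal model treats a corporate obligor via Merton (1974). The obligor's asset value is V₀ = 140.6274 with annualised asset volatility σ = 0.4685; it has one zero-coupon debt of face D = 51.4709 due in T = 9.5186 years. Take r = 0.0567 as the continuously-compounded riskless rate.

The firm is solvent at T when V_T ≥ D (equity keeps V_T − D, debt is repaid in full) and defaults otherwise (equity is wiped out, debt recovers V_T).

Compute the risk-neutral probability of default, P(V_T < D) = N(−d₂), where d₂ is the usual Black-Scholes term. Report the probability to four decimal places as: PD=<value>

d₁ = [ln(V₀/D) + (r + σ²/2)T] / (σ√T)
   = [ln(140.6274/51.4709) + (0.0567 + 0.5·0.4685²)·9.5186] / (0.4685·√9.5186)
   = [1.005097 + 1.584334] / 1.445427 = 1.791465
d₂ = d₁ − σ√T = 1.791465 − 1.445427 = 0.346038
risk-neutral PD = N(−d₂) = N(-0.346038) = 0.364657

PD=0.3647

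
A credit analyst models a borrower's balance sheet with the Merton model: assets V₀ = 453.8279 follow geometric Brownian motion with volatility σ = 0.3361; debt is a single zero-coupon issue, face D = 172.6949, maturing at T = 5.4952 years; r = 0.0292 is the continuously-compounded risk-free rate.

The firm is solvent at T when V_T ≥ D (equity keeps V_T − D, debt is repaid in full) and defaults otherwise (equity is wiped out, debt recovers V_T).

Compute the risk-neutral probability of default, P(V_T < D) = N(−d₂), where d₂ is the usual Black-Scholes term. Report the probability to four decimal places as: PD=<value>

d₁ = [ln(V₀/D) + (r + σ²/2)T] / (σ√T)
   = [ln(453.8279/172.6949) + (0.0292 + 0.5·0.3361²)·5.4952] / (0.3361·√5.4952)
   = [0.966192 + 0.470838] / 0.787880 = 1.823918
d₂ = d₁ − σ√T = 1.823918 − 0.787880 = 1.036038
risk-neutral PD = N(−d₂) = N(-1.036038) = 0.150092

PD=0.1501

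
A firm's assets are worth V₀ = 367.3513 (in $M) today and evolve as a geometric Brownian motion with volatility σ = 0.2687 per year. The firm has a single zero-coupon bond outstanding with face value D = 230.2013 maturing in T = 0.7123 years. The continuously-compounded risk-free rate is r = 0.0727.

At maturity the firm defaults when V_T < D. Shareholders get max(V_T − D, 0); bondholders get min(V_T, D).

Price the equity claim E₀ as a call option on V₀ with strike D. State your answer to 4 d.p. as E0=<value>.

d₁ = [ln(V₀/D) + (r + σ²/2)T] / (σ√T)
   = [ln(367.3513/230.2013) + (0.0727 + 0.5·0.2687²)·0.7123] / (0.2687·√0.7123)
   = [0.467364 + 0.077498] / 0.226777 = 2.402635
d₂ = d₁ − σ√T = 2.402635 − 0.226777 = 2.175858
N(d₁) = 0.991861,  N(d₂) = 0.985217,  e^(−rT) = 0.949534
E₀ = V₀·N(d₁) − D·e^(−rT)·N(d₂)
   = 367.3513·0.991861 − 230.2013·0.949534·0.985217 = 149.008944

E0=149.0089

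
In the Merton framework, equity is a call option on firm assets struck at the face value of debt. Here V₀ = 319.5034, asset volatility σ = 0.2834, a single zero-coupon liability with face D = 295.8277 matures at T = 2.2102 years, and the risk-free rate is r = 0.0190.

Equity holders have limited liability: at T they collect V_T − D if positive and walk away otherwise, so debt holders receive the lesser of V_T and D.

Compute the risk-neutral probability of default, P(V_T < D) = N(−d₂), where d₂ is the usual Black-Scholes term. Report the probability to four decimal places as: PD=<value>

d₁ = [ln(V₀/D) + (r + σ²/2)T] / (σ√T)
   = [ln(319.5034/295.8277) + (0.0190 + 0.5·0.2834²)·2.2102] / (0.2834·√2.2102)
   = [0.076991 + 0.130751] / 0.421323 = 0.493068
d₂ = d₁ − σ√T = 0.493068 − 0.421323 = 0.071745
risk-neutral PD = N(−d₂) = N(-0.071745) = 0.471402

PD=0.4714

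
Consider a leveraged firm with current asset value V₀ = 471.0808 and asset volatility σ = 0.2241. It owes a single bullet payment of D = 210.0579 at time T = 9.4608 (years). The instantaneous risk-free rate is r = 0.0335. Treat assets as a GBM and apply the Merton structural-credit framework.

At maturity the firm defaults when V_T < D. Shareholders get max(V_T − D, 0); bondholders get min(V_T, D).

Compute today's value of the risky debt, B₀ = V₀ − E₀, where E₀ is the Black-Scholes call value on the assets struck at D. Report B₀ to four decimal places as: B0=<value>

d₁ = [ln(V₀/D) + (r + σ²/2)T] / (σ√T)
   = [ln(471.0808/210.0579) + (0.0335 + 0.5·0.2241²)·9.4608] / (0.2241·√9.4608)
   = [0.807646 + 0.554501] / 0.689296 = 1.976143
d₂ = d₁ − σ√T = 1.976143 − 0.689296 = 1.286847
N(d₁) = 0.975931,  N(d₂) = 0.900926,  e^(−rT) = 0.728377
E₀ = V₀·N(d₁) − D·e^(−rT)·N(d₂)
   = 471.0808·0.975931 − 210.0579·0.728377·0.900926 = 321.899343
B₀ = V₀ − E₀ = 471.0808 − 321.899343 = 149.181457

B0=149.1815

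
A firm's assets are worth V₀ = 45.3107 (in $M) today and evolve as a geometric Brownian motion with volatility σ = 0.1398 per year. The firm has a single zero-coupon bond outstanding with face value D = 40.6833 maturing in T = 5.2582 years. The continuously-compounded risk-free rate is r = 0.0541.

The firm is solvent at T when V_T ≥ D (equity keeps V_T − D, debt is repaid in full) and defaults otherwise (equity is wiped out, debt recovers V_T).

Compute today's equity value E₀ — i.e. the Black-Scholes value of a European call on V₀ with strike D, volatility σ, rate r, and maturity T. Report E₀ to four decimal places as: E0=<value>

d₁ = [ln(V₀/D) + (r + σ²/2)T] / (σ√T)
   = [ln(45.3107/40.6833) + (0.0541 + 0.5·0.1398²)·5.2582] / (0.1398·√5.2582)
   = [0.107726 + 0.335852] / 0.320572 = 1.383705
d₂ = d₁ − σ√T = 1.383705 − 0.320572 = 1.063133
N(d₁) = 0.916776,  N(d₂) = 0.856139,  e^(−rT) = 0.752414
E₀ = V₀·N(d₁) − D·e^(−rT)·N(d₂)
   = 45.3107·0.916776 − 40.6833·0.752414·0.856139 = 15.332740

E0=15.3327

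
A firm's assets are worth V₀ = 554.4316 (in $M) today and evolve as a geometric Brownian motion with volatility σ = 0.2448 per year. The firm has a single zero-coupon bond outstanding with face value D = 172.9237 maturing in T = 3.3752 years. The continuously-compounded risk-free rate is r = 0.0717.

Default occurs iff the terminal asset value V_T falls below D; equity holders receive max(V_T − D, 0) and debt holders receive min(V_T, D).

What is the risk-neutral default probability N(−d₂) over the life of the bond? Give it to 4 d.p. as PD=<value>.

d₁ = [ln(V₀/D) + (r + σ²/2)T] / (σ√T)
   = [ln(554.4316/172.9237) + (0.0717 + 0.5·0.2448²)·3.3752] / (0.2448·√3.3752)
   = [1.165093 + 0.343135] / 0.449740 = 3.353557
d₂ = d₁ − σ√T = 3.353557 − 0.449740 = 2.903818
risk-neutral PD = N(−d₂) = N(-2.903818) = 0.001843

PD=0.0018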